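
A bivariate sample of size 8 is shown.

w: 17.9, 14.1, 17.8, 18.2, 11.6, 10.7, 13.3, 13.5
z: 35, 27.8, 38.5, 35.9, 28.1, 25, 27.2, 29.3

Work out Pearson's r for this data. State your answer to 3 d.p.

n = 8, Σw = 117.1, Σz = 246.8, Σw² = 1775.49, Σz² = 7781.84, Σwz = 3707.93
nΣwz − ΣwΣz = 29663.44 − 28900.28 = 763.16
nΣw² − (Σw)² = 14203.92 − 13712.41 = 491.51; nΣz² − (Σz)² = 62254.72 − 60910.24 = 1344.48
r = 763.16 / √(491.51 × 1344.48) = 763.16 / 812.9117 ≈ 0.939

0.939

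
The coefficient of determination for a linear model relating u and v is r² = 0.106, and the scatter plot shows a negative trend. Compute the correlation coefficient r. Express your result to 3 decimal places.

|r| = √0.106 = 0.326
The association is negative, so r = −0.326.

-0.326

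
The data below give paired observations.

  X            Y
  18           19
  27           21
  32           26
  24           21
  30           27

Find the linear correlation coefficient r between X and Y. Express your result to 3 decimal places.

n = 5, ΣX = 131, ΣY = 114, ΣX² = 3553, ΣY² = 2648, ΣXY = 3055
nΣXY − ΣXΣY = 15275 − 14934 = 341
nΣX² − (ΣX)² = 17765 − 17161 = 604; nΣY² − (ΣY)² = 13240 − 12996 = 244
r = 341 / √(604 × 244) = 341 / 383.8958 ≈ 0.888

0.888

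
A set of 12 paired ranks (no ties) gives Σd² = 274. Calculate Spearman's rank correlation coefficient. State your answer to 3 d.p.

0.042

ρ = 1 − 6Σd² / [n(n²−1)] = 1 − 6×274 / (12×143)
  = 1 − 1644/1716 = 1 − 0.9580 ≈ 0.042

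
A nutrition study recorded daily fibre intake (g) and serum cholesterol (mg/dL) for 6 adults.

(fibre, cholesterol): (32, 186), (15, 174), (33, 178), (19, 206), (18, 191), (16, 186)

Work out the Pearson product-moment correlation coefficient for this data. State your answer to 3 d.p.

n = 6, Σx = 133, Σy = 1121, Σx² = 3279, Σy² = 210069, Σxy = 24764
nΣxy − ΣxΣy = 148584 − 149093 = -509
nΣx² − (Σx)² = 19674 − 17689 = 1985; nΣy² − (Σy)² = 1260414 − 1256641 = 3773
r = -509 / √(1985 × 3773) = -509 / 2736.6777 ≈ -0.186

-0.186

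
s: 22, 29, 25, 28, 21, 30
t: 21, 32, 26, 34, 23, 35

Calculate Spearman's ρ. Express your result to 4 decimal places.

0.8857

Rank s: 2, 5, 3, 4, 1, 6
Rank t: 1, 4, 3, 5, 2, 6
d = rank(s) − rank(t): 1, 1, 0, -1, -1, 0; Σd² = 4
ρ = 1 − 6Σd² / [n(n²−1)] = 1 − 6×4 / (6×35) = 1 − 24/210 ≈ 0.8857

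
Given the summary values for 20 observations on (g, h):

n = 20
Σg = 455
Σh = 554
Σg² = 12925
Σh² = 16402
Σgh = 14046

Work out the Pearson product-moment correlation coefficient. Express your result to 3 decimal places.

0.875

r = (nΣgh − ΣgΣh) / √[(nΣg² − (Σg)²)(nΣh² − (Σh)²)]
Numerator: 20×14046 − 455×554 = 28850
Denominator: √[(258500 − 207025)(328040 − 306916)] = √[51475 × 21124] = 32975.1103
r = 28850 / 32975.1103 ≈ 0.875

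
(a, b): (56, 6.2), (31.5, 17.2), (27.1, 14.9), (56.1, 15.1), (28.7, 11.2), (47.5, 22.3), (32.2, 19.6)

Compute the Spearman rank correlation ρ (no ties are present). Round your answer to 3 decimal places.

Rank a: 6, 3, 1, 7, 2, 5, 4
Rank b: 1, 5, 3, 4, 2, 7, 6
d = rank(a) − rank(b): 5, -2, -2, 3, 0, -2, -2; Σd² = 50
ρ = 1 − 6Σd² / [n(n²−1)] = 1 − 6×50 / (7×48) = 1 − 300/336 ≈ 0.107

0.107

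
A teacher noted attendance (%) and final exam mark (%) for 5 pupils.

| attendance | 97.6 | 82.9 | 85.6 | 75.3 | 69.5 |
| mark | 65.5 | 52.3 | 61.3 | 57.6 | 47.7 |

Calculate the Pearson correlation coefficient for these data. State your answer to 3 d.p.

0.847

n = 5, Σx = 410.9, Σy = 284.4, Σx² = 34225.87, Σy² = 16376.28, Σxy = 23628.18
nΣxy − ΣxΣy = 118140.9 − 116859.96 = 1280.94
nΣx² − (Σx)² = 171129.35 − 168838.81 = 2290.54; nΣy² − (Σy)² = 81881.4 − 80883.36 = 998.04
r = 1280.94 / √(2290.54 × 998.04) = 1280.94 / 1511.9691 ≈ 0.847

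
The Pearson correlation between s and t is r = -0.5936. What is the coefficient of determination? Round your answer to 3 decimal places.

r² = (-0.5936)² = 0.352

0.352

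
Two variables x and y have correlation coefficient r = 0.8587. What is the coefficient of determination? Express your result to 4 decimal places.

r² = (0.8587)² = 0.7374

0.7374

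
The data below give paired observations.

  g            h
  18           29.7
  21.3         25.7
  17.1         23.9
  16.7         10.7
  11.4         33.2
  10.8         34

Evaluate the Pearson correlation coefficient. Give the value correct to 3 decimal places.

n = 6, Σg = 95.3, Σh = 157.2, Σg² = 1595.59, Σh² = 4486.52, Σgh = 2415.07
nΣgh − ΣgΣh = 14490.42 − 14981.16 = -490.74
nΣg² − (Σg)² = 9573.54 − 9082.09 = 491.45; nΣh² − (Σh)² = 26919.12 − 24711.84 = 2207.28
r = -490.74 / √(491.45 × 2207.28) = -490.74 / 1041.5218 ≈ -0.471

-0.471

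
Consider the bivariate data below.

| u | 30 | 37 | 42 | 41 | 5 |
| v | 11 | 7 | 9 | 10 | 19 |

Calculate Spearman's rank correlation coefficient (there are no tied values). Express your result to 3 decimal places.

Rank u: 2, 3, 5, 4, 1
Rank v: 4, 1, 2, 3, 5
d = rank(u) − rank(v): -2, 2, 3, 1, -4; Σd² = 34
ρ = 1 − 6Σd² / [n(n²−1)] = 1 − 6×34 / (5×24) = 1 − 204/120 ≈ -0.700

-0.700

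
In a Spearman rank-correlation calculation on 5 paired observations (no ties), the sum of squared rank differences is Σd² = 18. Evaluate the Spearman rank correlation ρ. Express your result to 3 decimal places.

0.100

ρ = 1 − 6Σd² / [n(n²−1)] = 1 − 6×18 / (5×24)
  = 1 − 108/120 = 1 − 0.9000 ≈ 0.100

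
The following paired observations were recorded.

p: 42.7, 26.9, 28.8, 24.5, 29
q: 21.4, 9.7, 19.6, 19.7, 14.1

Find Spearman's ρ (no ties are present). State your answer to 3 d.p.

0.300

Rank p: 5, 2, 3, 1, 4
Rank q: 5, 1, 3, 4, 2
d = rank(p) − rank(q): 0, 1, 0, -3, 2; Σd² = 14
ρ = 1 − 6Σd² / [n(n²−1)] = 1 − 6×14 / (5×24) = 1 − 84/120 ≈ 0.300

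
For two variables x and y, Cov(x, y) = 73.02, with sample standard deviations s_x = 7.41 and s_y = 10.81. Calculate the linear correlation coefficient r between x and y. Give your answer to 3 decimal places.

0.912

r = Cov(x,y) / (s_x · s_y) = 73.02 / (7.41 × 10.81)
  = 73.02 / 80.1021 ≈ 0.912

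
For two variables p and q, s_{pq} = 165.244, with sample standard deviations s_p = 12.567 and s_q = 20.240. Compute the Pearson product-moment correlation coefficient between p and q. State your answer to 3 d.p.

r = Cov(p,q) / (s_p · s_q) = 165.244 / (12.567 × 20.240)
  = 165.244 / 254.3561 ≈ 0.650

0.650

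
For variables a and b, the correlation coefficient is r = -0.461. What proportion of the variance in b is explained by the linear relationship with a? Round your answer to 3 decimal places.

r² = (-0.461)² = 0.213

0.213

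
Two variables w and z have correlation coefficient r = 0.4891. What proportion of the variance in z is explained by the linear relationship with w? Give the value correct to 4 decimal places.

0.2392

r² = (0.4891)² = 0.2392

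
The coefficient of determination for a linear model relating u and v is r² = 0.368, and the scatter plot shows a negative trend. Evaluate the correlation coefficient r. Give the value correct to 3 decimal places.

-0.607

|r| = √0.368 = 0.607
The association is negative, so r = −0.607.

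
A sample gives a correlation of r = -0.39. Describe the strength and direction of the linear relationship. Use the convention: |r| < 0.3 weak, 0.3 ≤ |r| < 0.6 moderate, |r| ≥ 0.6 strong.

r = -0.39 < 0 so the relationship is negative.
|r| = 0.39, which falls in the moderate range.

moderate negative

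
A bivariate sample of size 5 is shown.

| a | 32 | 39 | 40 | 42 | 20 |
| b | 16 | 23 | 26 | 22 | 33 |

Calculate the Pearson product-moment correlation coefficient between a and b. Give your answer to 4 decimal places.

-0.5334

n = 5, Σa = 173, Σb = 120, Σa² = 6309, Σb² = 3034, Σab = 4033
nΣab − ΣaΣb = 20165 − 20760 = -595
nΣa² − (Σa)² = 31545 − 29929 = 1616; nΣb² − (Σb)² = 15170 − 14400 = 770
r = -595 / √(1616 × 770) = -595 / 1115.4909 ≈ -0.5334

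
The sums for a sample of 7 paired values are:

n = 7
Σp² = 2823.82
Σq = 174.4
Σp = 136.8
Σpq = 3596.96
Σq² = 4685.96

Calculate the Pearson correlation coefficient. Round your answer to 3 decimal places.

0.833

r = (nΣpq − ΣpΣq) / √[(nΣp² − (Σp)²)(nΣq² − (Σq)²)]
Numerator: 7×3596.96 − 136.8×174.4 = 1320.8
Denominator: √[(19766.74 − 18714.24)(32801.72 − 30415.36)] = √[1052.5 × 2386.36] = 1584.8167
r = 1320.8 / 1584.8167 ≈ 0.833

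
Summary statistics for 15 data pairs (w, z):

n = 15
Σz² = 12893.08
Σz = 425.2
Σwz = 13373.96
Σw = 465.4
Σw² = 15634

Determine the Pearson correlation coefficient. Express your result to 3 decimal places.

r = (nΣwz − ΣwΣz) / √[(nΣw² − (Σw)²)(nΣz² − (Σz)²)]
Numerator: 15×13373.96 − 465.4×425.2 = 2721.32
Denominator: √[(234510 − 216597.16)(193396.2 − 180795.04)] = √[17912.84 × 12601.16] = 15024.0661
r = 2721.32 / 15024.0661 ≈ 0.181

0.181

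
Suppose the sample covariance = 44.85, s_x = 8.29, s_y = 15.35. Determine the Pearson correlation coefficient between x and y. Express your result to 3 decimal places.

r = Cov(x,y) / (s_x · s_y) = 44.85 / (8.29 × 15.35)
  = 44.85 / 127.2515 ≈ 0.352

0.352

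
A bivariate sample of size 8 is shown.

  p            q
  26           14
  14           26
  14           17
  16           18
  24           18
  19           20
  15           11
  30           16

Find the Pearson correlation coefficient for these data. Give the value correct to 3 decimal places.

-0.284

n = 8, Σp = 158, Σq = 140, Σp² = 3386, Σq² = 2586, Σpq = 2711
nΣpq − ΣpΣq = 21688 − 22120 = -432
nΣp² − (Σp)² = 27088 − 24964 = 2124; nΣq² − (Σq)² = 20688 − 19600 = 1088
r = -432 / √(2124 × 1088) = -432 / 1520.1684 ≈ -0.284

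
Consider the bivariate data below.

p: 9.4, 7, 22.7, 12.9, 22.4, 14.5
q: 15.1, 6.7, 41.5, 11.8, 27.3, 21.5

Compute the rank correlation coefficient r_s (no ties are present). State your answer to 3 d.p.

0.943

Rank p: 2, 1, 6, 3, 5, 4
Rank q: 3, 1, 6, 2, 5, 4
d = rank(p) − rank(q): -1, 0, 0, 1, 0, 0; Σd² = 2
ρ = 1 − 6Σd² / [n(n²−1)] = 1 − 6×2 / (6×35) = 1 − 12/210 ≈ 0.943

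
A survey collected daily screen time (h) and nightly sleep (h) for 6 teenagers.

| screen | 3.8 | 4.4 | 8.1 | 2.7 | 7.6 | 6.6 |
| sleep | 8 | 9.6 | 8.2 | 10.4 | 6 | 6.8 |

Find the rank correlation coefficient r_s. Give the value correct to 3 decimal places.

Rank screen: 2, 3, 6, 1, 5, 4
Rank sleep: 3, 5, 4, 6, 1, 2
d = rank(screen) − rank(sleep): -1, -2, 2, -5, 4, 2; Σd² = 54
ρ = 1 − 6Σd² / [n(n²−1)] = 1 − 6×54 / (6×35) = 1 − 324/210 ≈ -0.543

-0.543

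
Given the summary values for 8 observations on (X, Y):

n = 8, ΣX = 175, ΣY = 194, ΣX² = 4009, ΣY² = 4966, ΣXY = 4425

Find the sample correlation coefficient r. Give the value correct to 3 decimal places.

0.833

r = (nΣXY − ΣXΣY) / √[(nΣX² − (ΣX)²)(nΣY² − (ΣY)²)]
Numerator: 8×4425 − 175×194 = 1450
Denominator: √[(32072 − 30625)(39728 − 37636)] = √[1447 × 2092] = 1739.8632
r = 1450 / 1739.8632 ≈ 0.833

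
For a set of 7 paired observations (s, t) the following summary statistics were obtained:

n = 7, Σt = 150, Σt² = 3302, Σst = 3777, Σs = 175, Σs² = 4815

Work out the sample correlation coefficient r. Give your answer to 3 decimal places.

0.137

r = (nΣst − ΣsΣt) / √[(nΣs² − (Σs)²)(nΣt² − (Σt)²)]
Numerator: 7×3777 − 175×150 = 189
Denominator: √[(33705 − 30625)(23114 − 22500)] = √[3080 × 614] = 1375.1800
r = 189 / 1375.1800 ≈ 0.137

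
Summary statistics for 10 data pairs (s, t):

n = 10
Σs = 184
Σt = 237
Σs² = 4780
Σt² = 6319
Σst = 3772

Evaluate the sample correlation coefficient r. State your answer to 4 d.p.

r = (nΣst − ΣsΣt) / √[(nΣs² − (Σs)²)(nΣt² − (Σt)²)]
Numerator: 10×3772 − 184×237 = -5888
Denominator: √[(47800 − 33856)(63190 − 56169)] = √[13944 × 7021] = 9894.4845
r = -5888 / 9894.4845 ≈ -0.5951

-0.5951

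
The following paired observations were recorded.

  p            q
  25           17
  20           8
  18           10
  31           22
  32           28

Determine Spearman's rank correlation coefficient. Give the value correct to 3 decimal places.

Rank p: 3, 2, 1, 4, 5
Rank q: 3, 1, 2, 4, 5
d = rank(p) − rank(q): 0, 1, -1, 0, 0; Σd² = 2
ρ = 1 − 6Σd² / [n(n²−1)] = 1 − 6×2 / (5×24) = 1 − 12/120 ≈ 0.900

0.900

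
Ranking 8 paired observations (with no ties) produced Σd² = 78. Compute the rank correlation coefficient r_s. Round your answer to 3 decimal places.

ρ = 1 − 6Σd² / [n(n²−1)] = 1 − 6×78 / (8×63)
  = 1 − 468/504 = 1 − 0.9286 ≈ 0.071

0.071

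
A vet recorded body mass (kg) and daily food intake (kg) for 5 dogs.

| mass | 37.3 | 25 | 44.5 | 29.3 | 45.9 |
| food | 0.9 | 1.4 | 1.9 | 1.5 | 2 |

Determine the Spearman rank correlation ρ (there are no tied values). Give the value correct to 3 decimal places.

0.700

Rank mass: 3, 1, 4, 2, 5
Rank food: 1, 2, 4, 3, 5
d = rank(mass) − rank(food): 2, -1, 0, -1, 0; Σd² = 6
ρ = 1 − 6Σd² / [n(n²−1)] = 1 − 6×6 / (5×24) = 1 − 36/120 ≈ 0.700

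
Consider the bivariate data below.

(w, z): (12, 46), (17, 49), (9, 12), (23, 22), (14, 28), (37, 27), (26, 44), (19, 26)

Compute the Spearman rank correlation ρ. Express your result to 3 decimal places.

Rank w: 2, 4, 1, 6, 3, 8, 7, 5
Rank z: 7, 8, 1, 2, 5, 4, 6, 3
d = rank(w) − rank(z): -5, -4, 0, 4, -2, 4, 1, 2; Σd² = 82
ρ = 1 − 6Σd² / [n(n²−1)] = 1 − 6×82 / (8×63) = 1 − 492/504 ≈ 0.024

0.024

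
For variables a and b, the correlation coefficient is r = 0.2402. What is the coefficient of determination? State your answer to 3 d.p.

0.058

r² = (0.2402)² = 0.058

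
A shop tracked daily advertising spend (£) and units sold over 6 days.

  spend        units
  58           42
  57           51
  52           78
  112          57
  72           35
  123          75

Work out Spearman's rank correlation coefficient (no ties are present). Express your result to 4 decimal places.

Rank spend: 3, 2, 1, 5, 4, 6
Rank units: 2, 3, 6, 4, 1, 5
d = rank(spend) − rank(units): 1, -1, -5, 1, 3, 1; Σd² = 38
ρ = 1 − 6Σd² / [n(n²−1)] = 1 − 6×38 / (6×35) = 1 − 228/210 ≈ -0.0857

-0.0857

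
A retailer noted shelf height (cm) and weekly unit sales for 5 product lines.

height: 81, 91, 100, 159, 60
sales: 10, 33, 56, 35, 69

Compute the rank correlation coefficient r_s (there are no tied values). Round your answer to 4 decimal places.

Rank height: 2, 3, 4, 5, 1
Rank sales: 1, 2, 4, 3, 5
d = rank(height) − rank(sales): 1, 1, 0, 2, -4; Σd² = 22
ρ = 1 − 6Σd² / [n(n²−1)] = 1 − 6×22 / (5×24) = 1 − 132/120 ≈ -0.1000

-0.1000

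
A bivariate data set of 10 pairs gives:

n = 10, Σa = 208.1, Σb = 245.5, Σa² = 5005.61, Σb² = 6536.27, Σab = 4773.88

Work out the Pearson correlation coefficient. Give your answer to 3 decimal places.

r = (nΣab − ΣaΣb) / √[(nΣa² − (Σa)²)(nΣb² − (Σb)²)]
Numerator: 10×4773.88 − 208.1×245.5 = -3349.75
Denominator: √[(50056.1 − 43305.61)(65362.7 − 60270.25)] = √[6750.49 × 5092.45] = 5863.1504
r = -3349.75 / 5863.1504 ≈ -0.571

-0.571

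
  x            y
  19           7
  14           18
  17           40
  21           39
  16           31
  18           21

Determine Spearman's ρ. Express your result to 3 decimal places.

Rank x: 5, 1, 3, 6, 2, 4
Rank y: 1, 2, 6, 5, 4, 3
d = rank(x) − rank(y): 4, -1, -3, 1, -2, 1; Σd² = 32
ρ = 1 − 6Σd² / [n(n²−1)] = 1 − 6×32 / (6×35) = 1 − 192/210 ≈ 0.086

0.086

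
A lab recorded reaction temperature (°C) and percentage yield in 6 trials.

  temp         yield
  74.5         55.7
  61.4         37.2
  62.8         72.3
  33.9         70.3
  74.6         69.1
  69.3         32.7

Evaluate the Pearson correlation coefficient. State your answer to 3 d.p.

n = 6, Σx = 376.5, Σy = 337.3, Σx² = 24780.91, Σy² = 20499.81, Σxy = 20778.31
nΣxy − ΣxΣy = 124669.86 − 126993.45 = -2323.59
nΣx² − (Σx)² = 148685.46 − 141752.25 = 6933.21; nΣy² − (Σy)² = 122998.86 − 113771.29 = 9227.57
r = -2323.59 / √(6933.21 × 9227.57) = -2323.59 / 7998.5424 ≈ -0.291

-0.291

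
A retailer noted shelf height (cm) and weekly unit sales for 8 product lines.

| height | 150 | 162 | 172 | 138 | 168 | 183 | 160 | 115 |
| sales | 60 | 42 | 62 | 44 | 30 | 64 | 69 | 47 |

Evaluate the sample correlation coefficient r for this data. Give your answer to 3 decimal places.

n = 8, Σx = 1248, Σy = 418, Σx² = 197910, Σy² = 23110, Σxy = 65737
nΣxy − ΣxΣy = 525896 − 521664 = 4232
nΣx² − (Σx)² = 1583280 − 1557504 = 25776; nΣy² − (Σy)² = 184880 − 174724 = 10156
r = 4232 / √(25776 × 10156) = 4232 / 16179.6494 ≈ 0.262

0.262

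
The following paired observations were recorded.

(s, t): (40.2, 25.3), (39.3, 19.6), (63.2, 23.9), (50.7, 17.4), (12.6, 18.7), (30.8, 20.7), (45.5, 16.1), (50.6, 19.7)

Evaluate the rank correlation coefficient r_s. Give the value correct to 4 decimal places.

Rank s: 4, 3, 8, 7, 1, 2, 5, 6
Rank t: 8, 4, 7, 2, 3, 6, 1, 5
d = rank(s) − rank(t): -4, -1, 1, 5, -2, -4, 4, 1; Σd² = 80
ρ = 1 − 6Σd² / [n(n²−1)] = 1 − 6×80 / (8×63) = 1 − 480/504 ≈ 0.0476

0.0476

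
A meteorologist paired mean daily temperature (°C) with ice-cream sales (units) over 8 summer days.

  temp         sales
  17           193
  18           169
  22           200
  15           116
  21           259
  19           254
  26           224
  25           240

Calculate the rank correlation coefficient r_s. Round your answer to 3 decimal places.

0.595

Rank temp: 2, 3, 6, 1, 5, 4, 8, 7
Rank sales: 3, 2, 4, 1, 8, 7, 5, 6
d = rank(temp) − rank(sales): -1, 1, 2, 0, -3, -3, 3, 1; Σd² = 34
ρ = 1 − 6Σd² / [n(n²−1)] = 1 − 6×34 / (8×63) = 1 − 204/504 ≈ 0.595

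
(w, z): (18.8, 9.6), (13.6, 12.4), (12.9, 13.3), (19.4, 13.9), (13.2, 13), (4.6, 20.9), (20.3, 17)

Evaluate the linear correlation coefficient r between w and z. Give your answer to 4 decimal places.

n = 7, Σw = 102.8, Σz = 100.1, Σw² = 1688.66, Σz² = 1510.83, Σwz = 1403.19
nΣwz − ΣwΣz = 9822.33 − 10290.28 = -467.95
nΣw² − (Σw)² = 11820.62 − 10567.84 = 1252.78; nΣz² − (Σz)² = 10575.81 − 10020.01 = 555.8
r = -467.95 / √(1252.78 × 555.8) = -467.95 / 834.4430 ≈ -0.5608

-0.5608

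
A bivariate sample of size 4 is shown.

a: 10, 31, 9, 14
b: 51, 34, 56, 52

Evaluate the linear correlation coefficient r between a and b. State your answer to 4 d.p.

n = 4, Σa = 64, Σb = 193, Σa² = 1338, Σb² = 9597, Σab = 2796
nΣab − ΣaΣb = 11184 − 12352 = -1168
nΣa² − (Σa)² = 5352 − 4096 = 1256; nΣb² − (Σb)² = 38388 − 37249 = 1139
r = -1168 / √(1256 × 1139) = -1168 / 1196.0702 ≈ -0.9765

-0.9765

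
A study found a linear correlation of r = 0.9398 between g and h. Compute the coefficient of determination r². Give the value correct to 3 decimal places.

r² = (0.9398)² = 0.883

0.883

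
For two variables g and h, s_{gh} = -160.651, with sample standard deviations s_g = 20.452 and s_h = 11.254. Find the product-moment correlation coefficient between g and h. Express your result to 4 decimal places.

r = Cov(g,h) / (s_g · s_h) = -160.651 / (20.452 × 11.254)
  = -160.651 / 230.1668 ≈ -0.6980

-0.6980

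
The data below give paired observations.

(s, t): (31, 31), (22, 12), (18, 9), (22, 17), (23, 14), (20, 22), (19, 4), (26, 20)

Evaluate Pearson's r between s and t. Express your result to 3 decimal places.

n = 8, Σs = 181, Σt = 129, Σs² = 4219, Σt² = 2571, Σst = 3119
nΣst − ΣsΣt = 24952 − 23349 = 1603
nΣs² − (Σs)² = 33752 − 32761 = 991; nΣt² − (Σt)² = 20568 − 16641 = 3927
r = 1603 / √(991 × 3927) = 1603 / 1972.7283 ≈ 0.813

0.813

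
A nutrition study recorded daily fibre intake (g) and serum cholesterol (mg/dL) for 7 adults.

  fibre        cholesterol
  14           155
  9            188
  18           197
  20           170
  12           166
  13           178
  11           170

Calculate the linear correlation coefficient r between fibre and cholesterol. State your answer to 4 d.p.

n = 7, Σx = 97, Σy = 1224, Σx² = 1435, Σy² = 215218, Σxy = 16984
nΣxy − ΣxΣy = 118888 − 118728 = 160
nΣx² − (Σx)² = 10045 − 9409 = 636; nΣy² − (Σy)² = 1506526 − 1498176 = 8350
r = 160 / √(636 × 8350) = 160 / 2304.4739 ≈ 0.0694

0.0694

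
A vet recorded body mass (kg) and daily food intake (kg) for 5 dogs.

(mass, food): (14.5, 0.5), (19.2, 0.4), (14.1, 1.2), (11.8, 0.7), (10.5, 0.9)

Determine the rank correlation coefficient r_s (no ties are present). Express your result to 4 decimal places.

-0.7000

Rank mass: 4, 5, 3, 2, 1
Rank food: 2, 1, 5, 3, 4
d = rank(mass) − rank(food): 2, 4, -2, -1, -3; Σd² = 34
ρ = 1 − 6Σd² / [n(n²−1)] = 1 − 6×34 / (5×24) = 1 − 204/120 ≈ -0.7000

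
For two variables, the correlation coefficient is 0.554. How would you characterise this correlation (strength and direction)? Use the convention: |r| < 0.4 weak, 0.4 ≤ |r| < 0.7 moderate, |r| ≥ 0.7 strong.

r = 0.554 > 0 so the relationship is positive.
|r| = 0.554, which falls in the moderate range.

moderate positive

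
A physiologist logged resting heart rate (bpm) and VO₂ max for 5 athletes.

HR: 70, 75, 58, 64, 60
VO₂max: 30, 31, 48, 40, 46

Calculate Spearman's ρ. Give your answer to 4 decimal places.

-0.9000

Rank HR: 4, 5, 1, 3, 2
Rank VO₂max: 1, 2, 5, 3, 4
d = rank(HR) − rank(VO₂max): 3, 3, -4, 0, -2; Σd² = 38
ρ = 1 − 6Σd² / [n(n²−1)] = 1 − 6×38 / (5×24) = 1 − 228/120 ≈ -0.9000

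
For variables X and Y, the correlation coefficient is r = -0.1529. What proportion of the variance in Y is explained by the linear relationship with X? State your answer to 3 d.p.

r² = (-0.1529)² = 0.023

0.023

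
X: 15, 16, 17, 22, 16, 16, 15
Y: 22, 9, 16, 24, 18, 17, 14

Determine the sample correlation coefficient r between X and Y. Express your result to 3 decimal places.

n = 7, ΣX = 117, ΣY = 120, ΣX² = 1991, ΣY² = 2206, ΣXY = 2044
nΣXY − ΣXΣY = 14308 − 14040 = 268
nΣX² − (ΣX)² = 13937 − 13689 = 248; nΣY² − (ΣY)² = 15442 − 14400 = 1042
r = 268 / √(248 × 1042) = 268 / 508.3463 ≈ 0.527

0.527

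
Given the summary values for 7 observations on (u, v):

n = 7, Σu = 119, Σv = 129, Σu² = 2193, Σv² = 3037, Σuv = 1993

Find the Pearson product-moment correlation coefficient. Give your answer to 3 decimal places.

-0.597

r = (nΣuv − ΣuΣv) / √[(nΣu² − (Σu)²)(nΣv² − (Σv)²)]
Numerator: 7×1993 − 119×129 = -1400
Denominator: √[(15351 − 14161)(21259 − 16641)] = √[1190 × 4618] = 2344.2312
r = -1400 / 2344.2312 ≈ -0.597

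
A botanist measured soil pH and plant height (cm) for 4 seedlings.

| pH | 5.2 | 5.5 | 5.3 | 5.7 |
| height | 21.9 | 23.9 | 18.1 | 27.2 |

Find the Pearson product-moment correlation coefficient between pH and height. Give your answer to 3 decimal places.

0.822

n = 4, Σx = 21.7, Σy = 91.1, Σx² = 117.87, Σy² = 2118.27, Σxy = 496.3
nΣxy − ΣxΣy = 1985.2 − 1976.87 = 8.33
nΣx² − (Σx)² = 471.48 − 470.89 = 0.59; nΣy² − (Σy)² = 8473.08 − 8299.21 = 173.87
r = 8.33 / √(0.59 × 173.87) = 8.33 / 10.1283 ≈ 0.822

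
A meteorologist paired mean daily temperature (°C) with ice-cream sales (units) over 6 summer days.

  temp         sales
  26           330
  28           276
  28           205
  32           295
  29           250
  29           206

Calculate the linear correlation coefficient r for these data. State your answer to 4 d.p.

n = 6, Σx = 172, Σy = 1562, Σx² = 4950, Σy² = 419062, Σxy = 44712
nΣxy − ΣxΣy = 268272 − 268664 = -392
nΣx² − (Σx)² = 29700 − 29584 = 116; nΣy² − (Σy)² = 2514372 − 2439844 = 74528
r = -392 / √(116 × 74528) = -392 / 2940.2803 ≈ -0.1333

-0.1333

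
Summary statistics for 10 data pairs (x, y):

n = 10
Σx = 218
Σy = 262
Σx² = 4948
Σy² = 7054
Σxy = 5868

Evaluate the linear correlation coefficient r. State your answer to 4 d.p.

0.8121

r = (nΣxy − ΣxΣy) / √[(nΣx² − (Σx)²)(nΣy² − (Σy)²)]
Numerator: 10×5868 − 218×262 = 1564
Denominator: √[(49480 − 47524)(70540 − 68644)] = √[1956 × 1896] = 1925.7663
r = 1564 / 1925.7663 ≈ 0.8121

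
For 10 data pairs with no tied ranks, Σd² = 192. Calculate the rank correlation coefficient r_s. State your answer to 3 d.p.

-0.164

ρ = 1 − 6Σd² / [n(n²−1)] = 1 − 6×192 / (10×99)
  = 1 − 1152/990 = 1 − 1.1636 ≈ -0.164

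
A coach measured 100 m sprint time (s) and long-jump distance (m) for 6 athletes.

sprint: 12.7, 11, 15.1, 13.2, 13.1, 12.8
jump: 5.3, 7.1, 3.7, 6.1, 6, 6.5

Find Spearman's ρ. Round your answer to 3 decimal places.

-0.600

Rank sprint: 2, 1, 6, 5, 4, 3
Rank jump: 2, 6, 1, 4, 3, 5
d = rank(sprint) − rank(jump): 0, -5, 5, 1, 1, -2; Σd² = 56
ρ = 1 − 6Σd² / [n(n²−1)] = 1 − 6×56 / (6×35) = 1 − 336/210 ≈ -0.600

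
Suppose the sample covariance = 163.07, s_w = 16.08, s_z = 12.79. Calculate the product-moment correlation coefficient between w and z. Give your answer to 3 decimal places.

r = Cov(w,z) / (s_w · s_z) = 163.07 / (16.08 × 12.79)
  = 163.07 / 205.6632 ≈ 0.793

0.793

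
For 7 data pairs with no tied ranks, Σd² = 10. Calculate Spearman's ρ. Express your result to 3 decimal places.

ρ = 1 − 6Σd² / [n(n²−1)] = 1 − 6×10 / (7×48)
  = 1 − 60/336 = 1 − 0.1786 ≈ 0.821

0.821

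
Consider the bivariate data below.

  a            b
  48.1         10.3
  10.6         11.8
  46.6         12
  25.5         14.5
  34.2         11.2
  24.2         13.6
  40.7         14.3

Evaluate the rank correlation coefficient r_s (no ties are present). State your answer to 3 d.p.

-0.321

Rank a: 7, 1, 6, 3, 4, 2, 5
Rank b: 1, 3, 4, 7, 2, 5, 6
d = rank(a) − rank(b): 6, -2, 2, -4, 2, -3, -1; Σd² = 74
ρ = 1 − 6Σd² / [n(n²−1)] = 1 − 6×74 / (7×48) = 1 − 444/336 ≈ -0.321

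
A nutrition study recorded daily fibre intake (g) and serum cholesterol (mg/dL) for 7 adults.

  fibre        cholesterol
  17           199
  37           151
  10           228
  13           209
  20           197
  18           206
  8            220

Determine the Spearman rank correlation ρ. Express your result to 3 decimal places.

-0.929

Rank fibre: 4, 7, 2, 3, 6, 5, 1
Rank cholesterol: 3, 1, 7, 5, 2, 4, 6
d = rank(fibre) − rank(cholesterol): 1, 6, -5, -2, 4, 1, -5; Σd² = 108
ρ = 1 − 6Σd² / [n(n²−1)] = 1 − 6×108 / (7×48) = 1 − 648/336 ≈ -0.929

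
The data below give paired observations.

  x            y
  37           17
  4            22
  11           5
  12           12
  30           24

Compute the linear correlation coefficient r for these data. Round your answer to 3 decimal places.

n = 5, Σx = 94, Σy = 80, Σx² = 2550, Σy² = 1518, Σxy = 1636
nΣxy − ΣxΣy = 8180 − 7520 = 660
nΣx² − (Σx)² = 12750 − 8836 = 3914; nΣy² − (Σy)² = 7590 − 6400 = 1190
r = 660 / √(3914 × 1190) = 660 / 2158.1613 ≈ 0.306

0.306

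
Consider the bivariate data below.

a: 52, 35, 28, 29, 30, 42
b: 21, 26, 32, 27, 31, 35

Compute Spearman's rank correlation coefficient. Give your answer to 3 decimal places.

-0.371

Rank a: 6, 4, 1, 2, 3, 5
Rank b: 1, 2, 5, 3, 4, 6
d = rank(a) − rank(b): 5, 2, -4, -1, -1, -1; Σd² = 48
ρ = 1 − 6Σd² / [n(n²−1)] = 1 − 6×48 / (6×35) = 1 − 288/210 ≈ -0.371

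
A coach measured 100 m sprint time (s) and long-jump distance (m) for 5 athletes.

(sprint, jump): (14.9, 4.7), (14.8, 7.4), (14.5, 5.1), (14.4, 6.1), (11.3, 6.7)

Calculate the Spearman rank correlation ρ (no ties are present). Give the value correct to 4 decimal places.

-0.4000

Rank sprint: 5, 4, 3, 2, 1
Rank jump: 1, 5, 2, 3, 4
d = rank(sprint) − rank(jump): 4, -1, 1, -1, -3; Σd² = 28
ρ = 1 − 6Σd² / [n(n²−1)] = 1 − 6×28 / (5×24) = 1 − 168/120 ≈ -0.4000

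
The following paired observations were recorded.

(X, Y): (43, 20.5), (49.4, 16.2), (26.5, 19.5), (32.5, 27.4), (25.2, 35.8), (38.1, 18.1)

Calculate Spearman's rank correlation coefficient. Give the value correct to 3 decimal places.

Rank X: 5, 6, 2, 3, 1, 4
Rank Y: 4, 1, 3, 5, 6, 2
d = rank(X) − rank(Y): 1, 5, -1, -2, -5, 2; Σd² = 60
ρ = 1 − 6Σd² / [n(n²−1)] = 1 − 6×60 / (6×35) = 1 − 360/210 ≈ -0.714

-0.714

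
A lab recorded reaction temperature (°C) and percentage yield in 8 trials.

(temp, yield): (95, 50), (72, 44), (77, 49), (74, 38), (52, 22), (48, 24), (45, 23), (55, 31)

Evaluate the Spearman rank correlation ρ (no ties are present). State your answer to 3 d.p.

Rank temp: 8, 5, 7, 6, 3, 2, 1, 4
Rank yield: 8, 6, 7, 5, 1, 3, 2, 4
d = rank(temp) − rank(yield): 0, -1, 0, 1, 2, -1, -1, 0; Σd² = 8
ρ = 1 − 6Σd² / [n(n²−1)] = 1 − 6×8 / (8×63) = 1 − 48/504 ≈ 0.905

0.905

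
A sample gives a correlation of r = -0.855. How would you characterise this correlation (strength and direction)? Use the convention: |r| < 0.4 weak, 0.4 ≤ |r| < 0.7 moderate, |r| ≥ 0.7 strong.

strong negative

r = -0.855 < 0 so the relationship is negative.
|r| = 0.855, which falls in the strong range.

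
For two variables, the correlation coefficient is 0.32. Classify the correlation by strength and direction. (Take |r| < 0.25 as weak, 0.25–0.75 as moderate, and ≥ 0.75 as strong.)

r = 0.32 > 0 so the relationship is positive.
|r| = 0.32, which falls in the moderate range.

moderate positive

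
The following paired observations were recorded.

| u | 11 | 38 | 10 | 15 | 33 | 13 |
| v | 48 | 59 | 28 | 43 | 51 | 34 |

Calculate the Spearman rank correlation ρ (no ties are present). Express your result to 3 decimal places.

Rank u: 2, 6, 1, 4, 5, 3
Rank v: 4, 6, 1, 3, 5, 2
d = rank(u) − rank(v): -2, 0, 0, 1, 0, 1; Σd² = 6
ρ = 1 − 6Σd² / [n(n²−1)] = 1 − 6×6 / (6×35) = 1 − 36/210 ≈ 0.829

0.829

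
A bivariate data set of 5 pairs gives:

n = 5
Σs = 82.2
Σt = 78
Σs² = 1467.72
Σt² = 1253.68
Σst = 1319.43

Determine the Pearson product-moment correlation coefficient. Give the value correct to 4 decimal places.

r = (nΣst − ΣsΣt) / √[(nΣs² − (Σs)²)(nΣt² − (Σt)²)]
Numerator: 5×1319.43 − 82.2×78 = 185.55
Denominator: √[(7338.6 − 6756.84)(6268.4 − 6084)] = √[581.76 × 184.4] = 327.5310
r = 185.55 / 327.5310 ≈ 0.5665

0.5665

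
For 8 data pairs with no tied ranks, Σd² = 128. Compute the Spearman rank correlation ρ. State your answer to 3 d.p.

ρ = 1 − 6Σd² / [n(n²−1)] = 1 − 6×128 / (8×63)
  = 1 − 768/504 = 1 − 1.5238 ≈ -0.524

-0.524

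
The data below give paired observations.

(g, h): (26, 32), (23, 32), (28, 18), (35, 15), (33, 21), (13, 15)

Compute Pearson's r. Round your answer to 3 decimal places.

n = 6, Σg = 158, Σh = 133, Σg² = 4472, Σh² = 3263, Σgh = 3485
nΣgh − ΣgΣh = 20910 − 21014 = -104
nΣg² − (Σg)² = 26832 − 24964 = 1868; nΣh² − (Σh)² = 19578 − 17689 = 1889
r = -104 / √(1868 × 1889) = -104 / 1878.4707 ≈ -0.055

-0.055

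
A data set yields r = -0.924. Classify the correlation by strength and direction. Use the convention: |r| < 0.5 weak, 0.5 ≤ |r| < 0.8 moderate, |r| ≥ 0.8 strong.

strong negative

r = -0.924 < 0 so the relationship is negative.
|r| = 0.924, which falls in the strong range.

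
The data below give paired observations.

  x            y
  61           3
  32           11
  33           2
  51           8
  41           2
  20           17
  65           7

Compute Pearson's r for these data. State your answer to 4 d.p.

n = 7, Σx = 303, Σy = 50, Σx² = 14741, Σy² = 540, Σxy = 1886
nΣxy − ΣxΣy = 13202 − 15150 = -1948
nΣx² − (Σx)² = 103187 − 91809 = 11378; nΣy² − (Σy)² = 3780 − 2500 = 1280
r = -1948 / √(11378 × 1280) = -1948 / 3816.2599 ≈ -0.5104

-0.5104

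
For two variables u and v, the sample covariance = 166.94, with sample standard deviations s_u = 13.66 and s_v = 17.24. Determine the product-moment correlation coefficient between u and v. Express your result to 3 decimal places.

0.709

r = Cov(u,v) / (s_u · s_v) = 166.94 / (13.66 × 17.24)
  = 166.94 / 235.4984 ≈ 0.709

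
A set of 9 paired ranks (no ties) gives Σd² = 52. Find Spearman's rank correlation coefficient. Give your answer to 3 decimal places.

ρ = 1 − 6Σd² / [n(n²−1)] = 1 − 6×52 / (9×80)
  = 1 − 312/720 = 1 − 0.4333 ≈ 0.567

0.567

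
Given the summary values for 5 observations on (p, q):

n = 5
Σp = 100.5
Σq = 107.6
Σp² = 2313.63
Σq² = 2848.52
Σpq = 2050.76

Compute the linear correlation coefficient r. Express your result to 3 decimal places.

-0.283

r = (nΣpq − ΣpΣq) / √[(nΣp² − (Σp)²)(nΣq² − (Σq)²)]
Numerator: 5×2050.76 − 100.5×107.6 = -560
Denominator: √[(11568.15 − 10100.25)(14242.6 − 11577.76)] = √[1467.9 × 2664.84] = 1977.8065
r = -560 / 1977.8065 ≈ -0.283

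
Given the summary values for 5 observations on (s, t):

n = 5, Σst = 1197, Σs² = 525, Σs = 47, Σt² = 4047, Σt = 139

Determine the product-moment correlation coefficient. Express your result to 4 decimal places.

-0.8887

r = (nΣst − ΣsΣt) / √[(nΣs² − (Σs)²)(nΣt² − (Σt)²)]
Numerator: 5×1197 − 47×139 = -548
Denominator: √[(2625 − 2209)(20235 − 19321)] = √[416 × 914] = 616.6231
r = -548 / 616.6231 ≈ -0.8887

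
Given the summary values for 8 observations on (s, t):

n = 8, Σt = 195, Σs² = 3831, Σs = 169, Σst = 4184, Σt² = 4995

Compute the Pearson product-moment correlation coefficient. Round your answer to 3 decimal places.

r = (nΣst − ΣsΣt) / √[(nΣs² − (Σs)²)(nΣt² − (Σt)²)]
Numerator: 8×4184 − 169×195 = 517
Denominator: √[(30648 − 28561)(39960 − 38025)] = √[2087 × 1935] = 2009.5634
r = 517 / 2009.5634 ≈ 0.257

0.257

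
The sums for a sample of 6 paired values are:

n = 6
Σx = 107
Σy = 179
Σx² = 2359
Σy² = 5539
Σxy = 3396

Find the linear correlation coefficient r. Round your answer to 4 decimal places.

r = (nΣxy − ΣxΣy) / √[(nΣx² − (Σx)²)(nΣy² − (Σy)²)]
Numerator: 6×3396 − 107×179 = 1223
Denominator: √[(14154 − 11449)(33234 − 32041)] = √[2705 × 1193] = 1796.4034
r = 1223 / 1796.4034 ≈ 0.6808

0.6808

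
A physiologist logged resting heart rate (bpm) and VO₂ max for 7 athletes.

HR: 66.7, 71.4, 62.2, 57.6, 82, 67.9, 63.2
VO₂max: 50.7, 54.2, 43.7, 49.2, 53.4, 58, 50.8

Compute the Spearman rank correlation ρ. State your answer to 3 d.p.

Rank HR: 4, 6, 2, 1, 7, 5, 3
Rank VO₂max: 3, 6, 1, 2, 5, 7, 4
d = rank(HR) − rank(VO₂max): 1, 0, 1, -1, 2, -2, -1; Σd² = 12
ρ = 1 − 6Σd² / [n(n²−1)] = 1 − 6×12 / (7×48) = 1 − 72/336 ≈ 0.786

0.786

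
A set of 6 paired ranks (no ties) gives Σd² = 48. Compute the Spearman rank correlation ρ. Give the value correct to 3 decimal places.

ρ = 1 − 6Σd² / [n(n²−1)] = 1 − 6×48 / (6×35)
  = 1 − 288/210 = 1 − 1.3714 ≈ -0.371

-0.371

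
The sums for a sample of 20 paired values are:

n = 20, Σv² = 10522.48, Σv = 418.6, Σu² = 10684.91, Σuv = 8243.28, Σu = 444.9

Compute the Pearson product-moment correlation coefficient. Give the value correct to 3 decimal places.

r = (nΣuv − ΣuΣv) / √[(nΣu² − (Σu)²)(nΣv² − (Σv)²)]
Numerator: 20×8243.28 − 444.9×418.6 = -21369.54
Denominator: √[(213698.2 − 197936.01)(210449.6 − 175225.96)] = √[15762.19 × 35223.64] = 23562.7186
r = -21369.54 / 23562.7186 ≈ -0.907

-0.907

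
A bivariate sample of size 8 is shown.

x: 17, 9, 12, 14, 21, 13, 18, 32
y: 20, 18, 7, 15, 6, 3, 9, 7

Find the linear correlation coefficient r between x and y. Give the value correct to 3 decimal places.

n = 8, Σx = 136, Σy = 85, Σx² = 2668, Σy² = 1173, Σxy = 1347
nΣxy − ΣxΣy = 10776 − 11560 = -784
nΣx² − (Σx)² = 21344 − 18496 = 2848; nΣy² − (Σy)² = 9384 − 7225 = 2159
r = -784 / √(2848 × 2159) = -784 / 2479.6839 ≈ -0.316

-0.316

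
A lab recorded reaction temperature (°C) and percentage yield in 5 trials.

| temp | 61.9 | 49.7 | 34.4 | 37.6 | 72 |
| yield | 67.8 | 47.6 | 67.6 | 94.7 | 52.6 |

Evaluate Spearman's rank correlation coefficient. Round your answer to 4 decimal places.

Rank temp: 4, 3, 1, 2, 5
Rank yield: 4, 1, 3, 5, 2
d = rank(temp) − rank(yield): 0, 2, -2, -3, 3; Σd² = 26
ρ = 1 − 6Σd² / [n(n²−1)] = 1 − 6×26 / (5×24) = 1 − 156/120 ≈ -0.3000

-0.3000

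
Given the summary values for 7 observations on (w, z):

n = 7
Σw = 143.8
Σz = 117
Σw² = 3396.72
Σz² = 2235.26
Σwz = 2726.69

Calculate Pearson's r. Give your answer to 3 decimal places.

r = (nΣwz − ΣwΣz) / √[(nΣw² − (Σw)²)(nΣz² − (Σz)²)]
Numerator: 7×2726.69 − 143.8×117 = 2262.23
Denominator: √[(23777.04 − 20678.44)(15646.82 − 13689)] = √[3098.6 × 1957.82] = 2463.0268
r = 2262.23 / 2463.0268 ≈ 0.918

0.918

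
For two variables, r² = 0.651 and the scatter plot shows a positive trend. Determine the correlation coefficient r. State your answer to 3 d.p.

0.807

|r| = √0.651 = 0.807
The association is positive, so r = 0.807.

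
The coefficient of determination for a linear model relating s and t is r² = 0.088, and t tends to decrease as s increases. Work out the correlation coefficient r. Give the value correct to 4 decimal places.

-0.2966

|r| = √0.088 = 0.2966
The association is negative, so r = −0.2966.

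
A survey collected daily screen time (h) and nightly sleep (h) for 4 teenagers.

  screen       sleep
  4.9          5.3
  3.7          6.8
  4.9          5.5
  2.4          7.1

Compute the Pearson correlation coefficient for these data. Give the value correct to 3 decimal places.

-0.944

n = 4, Σx = 15.9, Σy = 24.7, Σx² = 67.47, Σy² = 154.99, Σxy = 95.12
nΣxy − ΣxΣy = 380.48 − 392.73 = -12.25
nΣx² − (Σx)² = 269.88 − 252.81 = 17.07; nΣy² − (Σy)² = 619.96 − 610.09 = 9.87
r = -12.25 / √(17.07 × 9.87) = -12.25 / 12.9800 ≈ -0.944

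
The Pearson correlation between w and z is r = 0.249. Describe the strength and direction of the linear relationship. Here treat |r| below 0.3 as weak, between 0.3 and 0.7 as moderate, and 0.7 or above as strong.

r = 0.249 > 0 so the relationship is positive.
|r| = 0.249, which falls in the weak range.

weak positive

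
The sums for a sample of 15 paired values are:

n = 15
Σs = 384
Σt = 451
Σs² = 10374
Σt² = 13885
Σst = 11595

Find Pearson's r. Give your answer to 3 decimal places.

0.118

r = (nΣst − ΣsΣt) / √[(nΣs² − (Σs)²)(nΣt² − (Σt)²)]
Numerator: 15×11595 − 384×451 = 741
Denominator: √[(155610 − 147456)(208275 − 203401)] = √[8154 × 4874] = 6304.1729
r = 741 / 6304.1729 ≈ 0.118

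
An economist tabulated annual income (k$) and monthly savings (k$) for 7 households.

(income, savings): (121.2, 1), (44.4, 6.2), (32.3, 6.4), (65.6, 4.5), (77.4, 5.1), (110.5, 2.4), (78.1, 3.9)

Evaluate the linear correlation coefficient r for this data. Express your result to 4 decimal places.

-0.9652

n = 7, Σx = 529.5, Σy = 29.5, Σx² = 46308.07, Σy² = 147.63, Σxy = 1862.93
nΣxy − ΣxΣy = 13040.51 − 15620.25 = -2579.74
nΣx² − (Σx)² = 324156.49 − 280370.25 = 43786.24; nΣy² − (Σy)² = 1033.41 − 870.25 = 163.16
r = -2579.74 / √(43786.24 × 163.16) = -2579.74 / 2672.8567 ≈ -0.9652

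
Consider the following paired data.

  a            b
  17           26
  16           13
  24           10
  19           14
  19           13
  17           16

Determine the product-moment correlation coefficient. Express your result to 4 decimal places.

-0.5283

n = 6, Σa = 112, Σb = 92, Σa² = 2132, Σb² = 1566, Σab = 1675
nΣab − ΣaΣb = 10050 − 10304 = -254
nΣa² − (Σa)² = 12792 − 12544 = 248; nΣb² − (Σb)² = 9396 − 8464 = 932
r = -254 / √(248 × 932) = -254 / 480.7661 ≈ -0.5283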